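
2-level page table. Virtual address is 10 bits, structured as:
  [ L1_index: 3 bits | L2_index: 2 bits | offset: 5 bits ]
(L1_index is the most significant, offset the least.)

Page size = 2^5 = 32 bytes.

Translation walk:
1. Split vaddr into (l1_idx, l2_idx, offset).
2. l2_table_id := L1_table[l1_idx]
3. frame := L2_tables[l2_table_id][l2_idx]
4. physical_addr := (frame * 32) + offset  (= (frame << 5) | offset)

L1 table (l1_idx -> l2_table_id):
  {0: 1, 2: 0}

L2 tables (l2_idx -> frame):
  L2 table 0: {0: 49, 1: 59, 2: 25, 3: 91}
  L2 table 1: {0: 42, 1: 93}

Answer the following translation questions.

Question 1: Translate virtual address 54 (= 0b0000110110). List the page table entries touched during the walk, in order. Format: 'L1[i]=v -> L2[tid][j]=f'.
Answer: L1[0]=1 -> L2[1][1]=93

Derivation:
vaddr = 54 = 0b0000110110
Split: l1_idx=0, l2_idx=1, offset=22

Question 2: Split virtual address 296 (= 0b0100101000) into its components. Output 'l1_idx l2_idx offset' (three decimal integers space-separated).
Answer: 2 1 8

Derivation:
vaddr = 296 = 0b0100101000
  top 3 bits -> l1_idx = 2
  next 2 bits -> l2_idx = 1
  bottom 5 bits -> offset = 8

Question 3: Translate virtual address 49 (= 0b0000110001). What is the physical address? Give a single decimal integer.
Answer: 2993

Derivation:
vaddr = 49 = 0b0000110001
Split: l1_idx=0, l2_idx=1, offset=17
L1[0] = 1
L2[1][1] = 93
paddr = 93 * 32 + 17 = 2993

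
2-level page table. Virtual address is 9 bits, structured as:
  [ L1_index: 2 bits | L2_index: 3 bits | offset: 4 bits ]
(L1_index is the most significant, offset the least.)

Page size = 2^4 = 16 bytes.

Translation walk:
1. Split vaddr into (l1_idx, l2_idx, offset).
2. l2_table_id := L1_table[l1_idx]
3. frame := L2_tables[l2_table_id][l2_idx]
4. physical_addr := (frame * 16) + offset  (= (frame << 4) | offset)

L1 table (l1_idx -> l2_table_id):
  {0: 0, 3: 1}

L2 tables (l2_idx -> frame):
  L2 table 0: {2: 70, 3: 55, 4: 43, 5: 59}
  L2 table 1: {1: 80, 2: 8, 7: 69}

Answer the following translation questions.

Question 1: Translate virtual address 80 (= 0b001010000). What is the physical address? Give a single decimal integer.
Answer: 944

Derivation:
vaddr = 80 = 0b001010000
Split: l1_idx=0, l2_idx=5, offset=0
L1[0] = 0
L2[0][5] = 59
paddr = 59 * 16 + 0 = 944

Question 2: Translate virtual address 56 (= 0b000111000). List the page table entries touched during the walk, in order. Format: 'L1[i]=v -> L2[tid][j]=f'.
Answer: L1[0]=0 -> L2[0][3]=55

Derivation:
vaddr = 56 = 0b000111000
Split: l1_idx=0, l2_idx=3, offset=8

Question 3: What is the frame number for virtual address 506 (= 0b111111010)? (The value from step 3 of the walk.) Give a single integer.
vaddr = 506: l1_idx=3, l2_idx=7
L1[3] = 1; L2[1][7] = 69

Answer: 69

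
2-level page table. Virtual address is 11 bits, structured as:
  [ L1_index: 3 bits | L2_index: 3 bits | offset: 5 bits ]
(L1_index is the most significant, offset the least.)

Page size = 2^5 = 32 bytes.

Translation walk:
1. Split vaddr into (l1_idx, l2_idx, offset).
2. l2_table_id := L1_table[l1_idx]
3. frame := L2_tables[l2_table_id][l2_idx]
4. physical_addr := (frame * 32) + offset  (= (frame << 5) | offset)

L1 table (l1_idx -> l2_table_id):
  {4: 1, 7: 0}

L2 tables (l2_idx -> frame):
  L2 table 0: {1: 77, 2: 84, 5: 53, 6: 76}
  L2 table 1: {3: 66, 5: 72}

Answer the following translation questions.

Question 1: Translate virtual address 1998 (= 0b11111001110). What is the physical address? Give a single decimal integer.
vaddr = 1998 = 0b11111001110
Split: l1_idx=7, l2_idx=6, offset=14
L1[7] = 0
L2[0][6] = 76
paddr = 76 * 32 + 14 = 2446

Answer: 2446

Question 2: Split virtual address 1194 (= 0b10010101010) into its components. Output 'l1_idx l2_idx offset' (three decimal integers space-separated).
Answer: 4 5 10

Derivation:
vaddr = 1194 = 0b10010101010
  top 3 bits -> l1_idx = 4
  next 3 bits -> l2_idx = 5
  bottom 5 bits -> offset = 10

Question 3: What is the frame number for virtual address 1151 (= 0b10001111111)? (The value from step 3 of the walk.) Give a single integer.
vaddr = 1151: l1_idx=4, l2_idx=3
L1[4] = 1; L2[1][3] = 66

Answer: 66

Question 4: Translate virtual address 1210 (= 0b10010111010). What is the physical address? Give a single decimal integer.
vaddr = 1210 = 0b10010111010
Split: l1_idx=4, l2_idx=5, offset=26
L1[4] = 1
L2[1][5] = 72
paddr = 72 * 32 + 26 = 2330

Answer: 2330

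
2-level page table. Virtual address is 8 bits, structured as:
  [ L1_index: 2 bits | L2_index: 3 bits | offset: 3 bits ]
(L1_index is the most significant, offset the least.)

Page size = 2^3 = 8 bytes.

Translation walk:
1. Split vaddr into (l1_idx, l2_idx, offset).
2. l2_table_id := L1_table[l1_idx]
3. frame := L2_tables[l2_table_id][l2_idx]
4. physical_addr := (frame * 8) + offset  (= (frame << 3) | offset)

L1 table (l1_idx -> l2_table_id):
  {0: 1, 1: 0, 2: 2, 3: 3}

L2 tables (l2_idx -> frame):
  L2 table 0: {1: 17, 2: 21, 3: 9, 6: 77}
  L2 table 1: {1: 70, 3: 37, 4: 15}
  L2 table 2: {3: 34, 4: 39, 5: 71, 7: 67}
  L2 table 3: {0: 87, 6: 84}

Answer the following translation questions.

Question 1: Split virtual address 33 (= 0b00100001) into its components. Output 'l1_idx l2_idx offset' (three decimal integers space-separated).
Answer: 0 4 1

Derivation:
vaddr = 33 = 0b00100001
  top 2 bits -> l1_idx = 0
  next 3 bits -> l2_idx = 4
  bottom 3 bits -> offset = 1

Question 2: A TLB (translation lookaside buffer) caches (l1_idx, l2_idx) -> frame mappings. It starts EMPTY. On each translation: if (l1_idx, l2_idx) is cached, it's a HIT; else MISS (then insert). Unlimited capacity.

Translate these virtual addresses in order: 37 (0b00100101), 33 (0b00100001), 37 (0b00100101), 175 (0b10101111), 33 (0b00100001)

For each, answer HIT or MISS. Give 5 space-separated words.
vaddr=37: (0,4) not in TLB -> MISS, insert
vaddr=33: (0,4) in TLB -> HIT
vaddr=37: (0,4) in TLB -> HIT
vaddr=175: (2,5) not in TLB -> MISS, insert
vaddr=33: (0,4) in TLB -> HIT

Answer: MISS HIT HIT MISS HIT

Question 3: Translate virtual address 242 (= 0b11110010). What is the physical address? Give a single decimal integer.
vaddr = 242 = 0b11110010
Split: l1_idx=3, l2_idx=6, offset=2
L1[3] = 3
L2[3][6] = 84
paddr = 84 * 8 + 2 = 674

Answer: 674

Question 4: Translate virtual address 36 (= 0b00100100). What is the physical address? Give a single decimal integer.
Answer: 124

Derivation:
vaddr = 36 = 0b00100100
Split: l1_idx=0, l2_idx=4, offset=4
L1[0] = 1
L2[1][4] = 15
paddr = 15 * 8 + 4 = 124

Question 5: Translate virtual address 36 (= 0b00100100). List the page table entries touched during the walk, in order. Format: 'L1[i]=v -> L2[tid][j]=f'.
vaddr = 36 = 0b00100100
Split: l1_idx=0, l2_idx=4, offset=4

Answer: L1[0]=1 -> L2[1][4]=15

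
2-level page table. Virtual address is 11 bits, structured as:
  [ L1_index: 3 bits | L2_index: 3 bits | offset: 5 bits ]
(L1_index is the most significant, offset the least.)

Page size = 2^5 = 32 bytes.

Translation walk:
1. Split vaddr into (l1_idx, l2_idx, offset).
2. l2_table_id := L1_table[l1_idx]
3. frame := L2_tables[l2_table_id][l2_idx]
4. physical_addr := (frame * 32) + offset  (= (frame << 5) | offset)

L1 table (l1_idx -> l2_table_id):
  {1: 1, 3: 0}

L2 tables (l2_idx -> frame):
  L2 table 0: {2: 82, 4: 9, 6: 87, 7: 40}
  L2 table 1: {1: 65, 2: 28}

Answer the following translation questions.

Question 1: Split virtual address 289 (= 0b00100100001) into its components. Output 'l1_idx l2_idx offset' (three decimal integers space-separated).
vaddr = 289 = 0b00100100001
  top 3 bits -> l1_idx = 1
  next 3 bits -> l2_idx = 1
  bottom 5 bits -> offset = 1

Answer: 1 1 1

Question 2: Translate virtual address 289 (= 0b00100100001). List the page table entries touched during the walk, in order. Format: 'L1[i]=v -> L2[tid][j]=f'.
vaddr = 289 = 0b00100100001
Split: l1_idx=1, l2_idx=1, offset=1

Answer: L1[1]=1 -> L2[1][1]=65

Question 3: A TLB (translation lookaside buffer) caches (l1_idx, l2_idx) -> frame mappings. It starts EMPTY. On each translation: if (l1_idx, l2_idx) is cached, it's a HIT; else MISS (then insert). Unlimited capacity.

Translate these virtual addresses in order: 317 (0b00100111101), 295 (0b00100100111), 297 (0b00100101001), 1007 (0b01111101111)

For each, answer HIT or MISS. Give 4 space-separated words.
Answer: MISS HIT HIT MISS

Derivation:
vaddr=317: (1,1) not in TLB -> MISS, insert
vaddr=295: (1,1) in TLB -> HIT
vaddr=297: (1,1) in TLB -> HIT
vaddr=1007: (3,7) not in TLB -> MISS, insert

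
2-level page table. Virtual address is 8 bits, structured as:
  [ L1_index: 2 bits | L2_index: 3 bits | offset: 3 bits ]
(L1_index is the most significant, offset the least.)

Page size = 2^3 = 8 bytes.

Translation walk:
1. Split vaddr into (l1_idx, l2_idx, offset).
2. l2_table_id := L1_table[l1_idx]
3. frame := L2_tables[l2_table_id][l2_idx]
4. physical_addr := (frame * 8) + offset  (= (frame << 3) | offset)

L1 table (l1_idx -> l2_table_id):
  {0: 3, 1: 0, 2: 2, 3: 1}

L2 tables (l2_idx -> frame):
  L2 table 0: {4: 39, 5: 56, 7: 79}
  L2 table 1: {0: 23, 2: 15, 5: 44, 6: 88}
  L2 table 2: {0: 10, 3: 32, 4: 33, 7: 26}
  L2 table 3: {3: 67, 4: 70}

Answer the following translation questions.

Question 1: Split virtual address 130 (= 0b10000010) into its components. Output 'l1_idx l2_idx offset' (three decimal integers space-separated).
Answer: 2 0 2

Derivation:
vaddr = 130 = 0b10000010
  top 2 bits -> l1_idx = 2
  next 3 bits -> l2_idx = 0
  bottom 3 bits -> offset = 2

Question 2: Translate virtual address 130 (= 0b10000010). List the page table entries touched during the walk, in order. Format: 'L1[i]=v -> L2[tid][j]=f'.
vaddr = 130 = 0b10000010
Split: l1_idx=2, l2_idx=0, offset=2

Answer: L1[2]=2 -> L2[2][0]=10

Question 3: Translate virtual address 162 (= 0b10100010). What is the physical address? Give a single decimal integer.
vaddr = 162 = 0b10100010
Split: l1_idx=2, l2_idx=4, offset=2
L1[2] = 2
L2[2][4] = 33
paddr = 33 * 8 + 2 = 266

Answer: 266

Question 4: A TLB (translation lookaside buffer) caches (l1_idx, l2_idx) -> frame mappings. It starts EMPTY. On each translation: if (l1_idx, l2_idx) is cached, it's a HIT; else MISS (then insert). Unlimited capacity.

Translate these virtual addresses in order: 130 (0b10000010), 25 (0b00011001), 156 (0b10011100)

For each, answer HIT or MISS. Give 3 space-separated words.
Answer: MISS MISS MISS

Derivation:
vaddr=130: (2,0) not in TLB -> MISS, insert
vaddr=25: (0,3) not in TLB -> MISS, insert
vaddr=156: (2,3) not in TLB -> MISS, insert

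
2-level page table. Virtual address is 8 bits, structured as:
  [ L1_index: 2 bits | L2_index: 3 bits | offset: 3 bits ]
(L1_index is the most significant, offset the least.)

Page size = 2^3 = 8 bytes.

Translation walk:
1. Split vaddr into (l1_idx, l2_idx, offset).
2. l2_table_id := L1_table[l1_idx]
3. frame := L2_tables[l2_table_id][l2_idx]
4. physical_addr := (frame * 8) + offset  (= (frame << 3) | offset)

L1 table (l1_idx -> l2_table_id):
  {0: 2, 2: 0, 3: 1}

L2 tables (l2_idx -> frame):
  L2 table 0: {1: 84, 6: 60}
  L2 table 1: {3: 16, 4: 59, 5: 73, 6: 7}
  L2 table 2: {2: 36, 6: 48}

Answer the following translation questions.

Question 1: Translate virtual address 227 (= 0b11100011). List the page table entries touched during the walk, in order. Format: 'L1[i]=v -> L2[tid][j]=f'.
vaddr = 227 = 0b11100011
Split: l1_idx=3, l2_idx=4, offset=3

Answer: L1[3]=1 -> L2[1][4]=59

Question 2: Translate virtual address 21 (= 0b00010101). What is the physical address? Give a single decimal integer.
Answer: 293

Derivation:
vaddr = 21 = 0b00010101
Split: l1_idx=0, l2_idx=2, offset=5
L1[0] = 2
L2[2][2] = 36
paddr = 36 * 8 + 5 = 293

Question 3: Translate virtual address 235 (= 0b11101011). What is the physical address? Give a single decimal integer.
Answer: 587

Derivation:
vaddr = 235 = 0b11101011
Split: l1_idx=3, l2_idx=5, offset=3
L1[3] = 1
L2[1][5] = 73
paddr = 73 * 8 + 3 = 587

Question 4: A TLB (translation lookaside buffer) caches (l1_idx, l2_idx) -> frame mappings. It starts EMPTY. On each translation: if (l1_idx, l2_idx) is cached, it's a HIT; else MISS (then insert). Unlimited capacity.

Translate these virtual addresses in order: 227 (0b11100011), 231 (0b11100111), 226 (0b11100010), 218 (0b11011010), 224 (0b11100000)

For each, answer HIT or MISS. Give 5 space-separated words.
Answer: MISS HIT HIT MISS HIT

Derivation:
vaddr=227: (3,4) not in TLB -> MISS, insert
vaddr=231: (3,4) in TLB -> HIT
vaddr=226: (3,4) in TLB -> HIT
vaddr=218: (3,3) not in TLB -> MISS, insert
vaddr=224: (3,4) in TLB -> HIT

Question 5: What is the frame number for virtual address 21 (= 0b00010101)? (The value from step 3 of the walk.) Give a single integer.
vaddr = 21: l1_idx=0, l2_idx=2
L1[0] = 2; L2[2][2] = 36

Answer: 36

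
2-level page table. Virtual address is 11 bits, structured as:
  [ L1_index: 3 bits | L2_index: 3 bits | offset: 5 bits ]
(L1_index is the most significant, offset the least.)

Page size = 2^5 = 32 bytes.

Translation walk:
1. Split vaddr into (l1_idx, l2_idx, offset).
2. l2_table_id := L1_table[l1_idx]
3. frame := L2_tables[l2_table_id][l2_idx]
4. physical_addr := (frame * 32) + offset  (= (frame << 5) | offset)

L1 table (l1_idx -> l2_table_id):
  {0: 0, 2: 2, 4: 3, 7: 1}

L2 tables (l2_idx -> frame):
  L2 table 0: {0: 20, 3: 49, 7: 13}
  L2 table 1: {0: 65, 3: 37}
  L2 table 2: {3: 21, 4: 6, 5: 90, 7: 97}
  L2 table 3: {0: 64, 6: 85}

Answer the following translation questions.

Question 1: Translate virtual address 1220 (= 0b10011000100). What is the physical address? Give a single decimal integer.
vaddr = 1220 = 0b10011000100
Split: l1_idx=4, l2_idx=6, offset=4
L1[4] = 3
L2[3][6] = 85
paddr = 85 * 32 + 4 = 2724

Answer: 2724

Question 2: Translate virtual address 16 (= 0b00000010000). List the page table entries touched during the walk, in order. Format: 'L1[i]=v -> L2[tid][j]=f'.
vaddr = 16 = 0b00000010000
Split: l1_idx=0, l2_idx=0, offset=16

Answer: L1[0]=0 -> L2[0][0]=20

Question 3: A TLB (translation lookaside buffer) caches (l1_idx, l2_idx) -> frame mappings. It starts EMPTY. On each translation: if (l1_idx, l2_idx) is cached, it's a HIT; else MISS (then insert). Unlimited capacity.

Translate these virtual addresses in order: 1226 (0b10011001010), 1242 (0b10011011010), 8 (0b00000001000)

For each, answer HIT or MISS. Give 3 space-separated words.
Answer: MISS HIT MISS

Derivation:
vaddr=1226: (4,6) not in TLB -> MISS, insert
vaddr=1242: (4,6) in TLB -> HIT
vaddr=8: (0,0) not in TLB -> MISS, insert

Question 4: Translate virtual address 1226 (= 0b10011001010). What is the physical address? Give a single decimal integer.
Answer: 2730

Derivation:
vaddr = 1226 = 0b10011001010
Split: l1_idx=4, l2_idx=6, offset=10
L1[4] = 3
L2[3][6] = 85
paddr = 85 * 32 + 10 = 2730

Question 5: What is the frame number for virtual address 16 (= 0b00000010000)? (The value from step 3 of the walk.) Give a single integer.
vaddr = 16: l1_idx=0, l2_idx=0
L1[0] = 0; L2[0][0] = 20

Answer: 20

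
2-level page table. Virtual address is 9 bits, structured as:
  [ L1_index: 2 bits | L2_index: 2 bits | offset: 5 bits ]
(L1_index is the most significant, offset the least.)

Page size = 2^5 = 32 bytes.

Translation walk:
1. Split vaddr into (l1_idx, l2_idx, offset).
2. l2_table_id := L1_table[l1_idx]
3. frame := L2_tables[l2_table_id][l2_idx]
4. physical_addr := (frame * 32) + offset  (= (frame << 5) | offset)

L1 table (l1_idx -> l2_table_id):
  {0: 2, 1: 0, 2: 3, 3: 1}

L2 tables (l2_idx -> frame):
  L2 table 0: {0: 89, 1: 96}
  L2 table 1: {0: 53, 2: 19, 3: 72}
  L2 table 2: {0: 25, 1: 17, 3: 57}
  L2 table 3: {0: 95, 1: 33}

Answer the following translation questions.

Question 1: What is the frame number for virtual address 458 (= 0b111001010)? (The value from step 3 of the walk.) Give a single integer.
vaddr = 458: l1_idx=3, l2_idx=2
L1[3] = 1; L2[1][2] = 19

Answer: 19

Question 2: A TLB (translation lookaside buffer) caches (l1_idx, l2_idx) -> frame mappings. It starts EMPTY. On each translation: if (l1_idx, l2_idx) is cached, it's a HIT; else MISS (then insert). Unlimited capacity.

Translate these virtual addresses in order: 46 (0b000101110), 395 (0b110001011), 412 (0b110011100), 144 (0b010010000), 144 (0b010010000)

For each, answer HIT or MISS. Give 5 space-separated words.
Answer: MISS MISS HIT MISS HIT

Derivation:
vaddr=46: (0,1) not in TLB -> MISS, insert
vaddr=395: (3,0) not in TLB -> MISS, insert
vaddr=412: (3,0) in TLB -> HIT
vaddr=144: (1,0) not in TLB -> MISS, insert
vaddr=144: (1,0) in TLB -> HIT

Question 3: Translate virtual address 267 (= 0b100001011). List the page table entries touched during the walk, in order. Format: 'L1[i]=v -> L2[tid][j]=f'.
vaddr = 267 = 0b100001011
Split: l1_idx=2, l2_idx=0, offset=11

Answer: L1[2]=3 -> L2[3][0]=95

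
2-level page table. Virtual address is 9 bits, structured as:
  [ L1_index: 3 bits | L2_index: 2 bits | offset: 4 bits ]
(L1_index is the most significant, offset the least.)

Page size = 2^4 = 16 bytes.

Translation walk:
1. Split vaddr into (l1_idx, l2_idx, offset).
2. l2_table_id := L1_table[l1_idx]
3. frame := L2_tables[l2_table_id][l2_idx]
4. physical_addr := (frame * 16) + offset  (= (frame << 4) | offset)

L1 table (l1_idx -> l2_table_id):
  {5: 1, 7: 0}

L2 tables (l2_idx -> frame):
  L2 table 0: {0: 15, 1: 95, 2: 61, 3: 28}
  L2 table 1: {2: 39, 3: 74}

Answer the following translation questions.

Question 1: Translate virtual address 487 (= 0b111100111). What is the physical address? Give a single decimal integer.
Answer: 983

Derivation:
vaddr = 487 = 0b111100111
Split: l1_idx=7, l2_idx=2, offset=7
L1[7] = 0
L2[0][2] = 61
paddr = 61 * 16 + 7 = 983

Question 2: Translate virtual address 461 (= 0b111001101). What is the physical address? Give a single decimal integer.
vaddr = 461 = 0b111001101
Split: l1_idx=7, l2_idx=0, offset=13
L1[7] = 0
L2[0][0] = 15
paddr = 15 * 16 + 13 = 253

Answer: 253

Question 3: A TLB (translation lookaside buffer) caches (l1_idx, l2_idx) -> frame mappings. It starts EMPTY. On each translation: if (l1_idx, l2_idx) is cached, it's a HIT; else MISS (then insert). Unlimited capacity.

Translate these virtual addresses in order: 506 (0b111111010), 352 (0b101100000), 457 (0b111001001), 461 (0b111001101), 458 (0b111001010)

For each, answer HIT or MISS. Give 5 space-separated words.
Answer: MISS MISS MISS HIT HIT

Derivation:
vaddr=506: (7,3) not in TLB -> MISS, insert
vaddr=352: (5,2) not in TLB -> MISS, insert
vaddr=457: (7,0) not in TLB -> MISS, insert
vaddr=461: (7,0) in TLB -> HIT
vaddr=458: (7,0) in TLB -> HIT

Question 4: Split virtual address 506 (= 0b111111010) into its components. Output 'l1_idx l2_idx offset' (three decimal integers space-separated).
Answer: 7 3 10

Derivation:
vaddr = 506 = 0b111111010
  top 3 bits -> l1_idx = 7
  next 2 bits -> l2_idx = 3
  bottom 4 bits -> offset = 10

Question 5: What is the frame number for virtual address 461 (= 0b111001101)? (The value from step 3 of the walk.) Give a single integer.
vaddr = 461: l1_idx=7, l2_idx=0
L1[7] = 0; L2[0][0] = 15

Answer: 15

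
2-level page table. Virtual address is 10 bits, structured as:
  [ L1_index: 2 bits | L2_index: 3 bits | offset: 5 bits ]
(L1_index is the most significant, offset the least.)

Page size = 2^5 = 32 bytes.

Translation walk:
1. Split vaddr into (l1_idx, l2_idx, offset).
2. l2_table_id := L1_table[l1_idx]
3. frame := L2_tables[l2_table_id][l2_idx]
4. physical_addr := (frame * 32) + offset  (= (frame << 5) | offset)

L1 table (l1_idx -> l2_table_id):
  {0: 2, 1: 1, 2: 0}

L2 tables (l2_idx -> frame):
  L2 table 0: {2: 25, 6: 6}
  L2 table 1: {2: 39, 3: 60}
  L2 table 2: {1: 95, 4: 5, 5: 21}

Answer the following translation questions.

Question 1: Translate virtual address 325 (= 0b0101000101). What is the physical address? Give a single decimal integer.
Answer: 1253

Derivation:
vaddr = 325 = 0b0101000101
Split: l1_idx=1, l2_idx=2, offset=5
L1[1] = 1
L2[1][2] = 39
paddr = 39 * 32 + 5 = 1253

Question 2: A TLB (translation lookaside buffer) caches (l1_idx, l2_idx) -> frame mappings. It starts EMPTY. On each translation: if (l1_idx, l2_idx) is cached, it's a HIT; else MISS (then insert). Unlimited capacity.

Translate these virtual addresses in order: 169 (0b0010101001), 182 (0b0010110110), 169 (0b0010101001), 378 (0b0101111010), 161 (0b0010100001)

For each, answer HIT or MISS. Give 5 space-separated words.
Answer: MISS HIT HIT MISS HIT

Derivation:
vaddr=169: (0,5) not in TLB -> MISS, insert
vaddr=182: (0,5) in TLB -> HIT
vaddr=169: (0,5) in TLB -> HIT
vaddr=378: (1,3) not in TLB -> MISS, insert
vaddr=161: (0,5) in TLB -> HIT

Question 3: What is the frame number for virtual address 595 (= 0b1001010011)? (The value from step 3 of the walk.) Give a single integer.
Answer: 25

Derivation:
vaddr = 595: l1_idx=2, l2_idx=2
L1[2] = 0; L2[0][2] = 25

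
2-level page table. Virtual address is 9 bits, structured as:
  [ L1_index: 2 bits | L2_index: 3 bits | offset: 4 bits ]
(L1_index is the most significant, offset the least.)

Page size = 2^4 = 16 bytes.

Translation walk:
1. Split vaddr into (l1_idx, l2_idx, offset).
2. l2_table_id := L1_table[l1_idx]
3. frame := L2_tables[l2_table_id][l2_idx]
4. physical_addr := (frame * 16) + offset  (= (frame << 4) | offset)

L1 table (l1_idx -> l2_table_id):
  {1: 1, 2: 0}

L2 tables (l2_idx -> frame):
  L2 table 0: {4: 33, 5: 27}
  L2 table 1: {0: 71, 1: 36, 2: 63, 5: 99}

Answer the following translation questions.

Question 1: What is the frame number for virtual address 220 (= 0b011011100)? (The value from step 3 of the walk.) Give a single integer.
Answer: 99

Derivation:
vaddr = 220: l1_idx=1, l2_idx=5
L1[1] = 1; L2[1][5] = 99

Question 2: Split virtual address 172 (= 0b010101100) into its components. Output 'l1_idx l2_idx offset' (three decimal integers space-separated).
vaddr = 172 = 0b010101100
  top 2 bits -> l1_idx = 1
  next 3 bits -> l2_idx = 2
  bottom 4 bits -> offset = 12

Answer: 1 2 12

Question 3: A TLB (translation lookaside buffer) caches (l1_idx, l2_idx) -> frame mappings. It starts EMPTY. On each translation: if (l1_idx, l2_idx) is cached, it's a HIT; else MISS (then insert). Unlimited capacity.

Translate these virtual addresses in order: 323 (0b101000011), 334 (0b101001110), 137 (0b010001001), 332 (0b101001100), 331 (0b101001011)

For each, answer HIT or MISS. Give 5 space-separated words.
vaddr=323: (2,4) not in TLB -> MISS, insert
vaddr=334: (2,4) in TLB -> HIT
vaddr=137: (1,0) not in TLB -> MISS, insert
vaddr=332: (2,4) in TLB -> HIT
vaddr=331: (2,4) in TLB -> HIT

Answer: MISS HIT MISS HIT HIT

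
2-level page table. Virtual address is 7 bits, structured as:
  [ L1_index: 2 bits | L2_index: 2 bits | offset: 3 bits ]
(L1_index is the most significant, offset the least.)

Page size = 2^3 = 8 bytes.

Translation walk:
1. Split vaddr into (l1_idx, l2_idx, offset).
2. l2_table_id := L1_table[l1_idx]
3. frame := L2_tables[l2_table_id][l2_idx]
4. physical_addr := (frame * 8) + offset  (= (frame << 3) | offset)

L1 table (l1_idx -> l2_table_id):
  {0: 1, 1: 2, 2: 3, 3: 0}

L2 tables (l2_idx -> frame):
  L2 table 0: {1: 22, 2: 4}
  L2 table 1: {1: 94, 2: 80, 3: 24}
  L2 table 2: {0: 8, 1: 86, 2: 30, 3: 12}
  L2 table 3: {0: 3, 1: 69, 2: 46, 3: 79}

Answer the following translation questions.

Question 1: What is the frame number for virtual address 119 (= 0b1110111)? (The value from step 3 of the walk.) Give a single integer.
Answer: 4

Derivation:
vaddr = 119: l1_idx=3, l2_idx=2
L1[3] = 0; L2[0][2] = 4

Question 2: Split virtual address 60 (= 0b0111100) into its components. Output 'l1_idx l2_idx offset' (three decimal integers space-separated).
Answer: 1 3 4

Derivation:
vaddr = 60 = 0b0111100
  top 2 bits -> l1_idx = 1
  next 2 bits -> l2_idx = 3
  bottom 3 bits -> offset = 4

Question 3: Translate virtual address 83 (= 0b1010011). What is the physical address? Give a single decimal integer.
Answer: 371

Derivation:
vaddr = 83 = 0b1010011
Split: l1_idx=2, l2_idx=2, offset=3
L1[2] = 3
L2[3][2] = 46
paddr = 46 * 8 + 3 = 371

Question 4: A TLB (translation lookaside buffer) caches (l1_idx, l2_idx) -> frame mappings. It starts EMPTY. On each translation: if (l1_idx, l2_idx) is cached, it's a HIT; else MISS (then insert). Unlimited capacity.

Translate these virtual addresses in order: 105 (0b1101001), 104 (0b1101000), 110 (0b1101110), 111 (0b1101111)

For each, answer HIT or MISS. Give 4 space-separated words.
Answer: MISS HIT HIT HIT

Derivation:
vaddr=105: (3,1) not in TLB -> MISS, insert
vaddr=104: (3,1) in TLB -> HIT
vaddr=110: (3,1) in TLB -> HIT
vaddr=111: (3,1) in TLB -> HIT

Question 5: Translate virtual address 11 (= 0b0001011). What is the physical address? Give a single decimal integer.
vaddr = 11 = 0b0001011
Split: l1_idx=0, l2_idx=1, offset=3
L1[0] = 1
L2[1][1] = 94
paddr = 94 * 8 + 3 = 755

Answer: 755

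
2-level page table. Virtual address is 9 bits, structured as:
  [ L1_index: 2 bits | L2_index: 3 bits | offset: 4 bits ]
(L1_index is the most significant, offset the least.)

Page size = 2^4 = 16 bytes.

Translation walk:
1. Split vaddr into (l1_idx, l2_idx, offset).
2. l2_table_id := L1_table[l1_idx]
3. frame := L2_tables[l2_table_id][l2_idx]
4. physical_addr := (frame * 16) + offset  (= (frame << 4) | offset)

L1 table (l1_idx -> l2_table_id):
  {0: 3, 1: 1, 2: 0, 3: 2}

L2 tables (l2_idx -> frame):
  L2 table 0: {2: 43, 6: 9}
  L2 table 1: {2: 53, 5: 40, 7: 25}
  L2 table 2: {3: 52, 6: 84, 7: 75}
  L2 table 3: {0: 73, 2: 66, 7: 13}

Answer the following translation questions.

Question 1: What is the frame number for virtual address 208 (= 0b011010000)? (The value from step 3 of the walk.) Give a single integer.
Answer: 40

Derivation:
vaddr = 208: l1_idx=1, l2_idx=5
L1[1] = 1; L2[1][5] = 40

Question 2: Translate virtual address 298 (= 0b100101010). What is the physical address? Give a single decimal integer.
vaddr = 298 = 0b100101010
Split: l1_idx=2, l2_idx=2, offset=10
L1[2] = 0
L2[0][2] = 43
paddr = 43 * 16 + 10 = 698

Answer: 698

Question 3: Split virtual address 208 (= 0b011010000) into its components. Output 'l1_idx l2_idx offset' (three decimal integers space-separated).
Answer: 1 5 0

Derivation:
vaddr = 208 = 0b011010000
  top 2 bits -> l1_idx = 1
  next 3 bits -> l2_idx = 5
  bottom 4 bits -> offset = 0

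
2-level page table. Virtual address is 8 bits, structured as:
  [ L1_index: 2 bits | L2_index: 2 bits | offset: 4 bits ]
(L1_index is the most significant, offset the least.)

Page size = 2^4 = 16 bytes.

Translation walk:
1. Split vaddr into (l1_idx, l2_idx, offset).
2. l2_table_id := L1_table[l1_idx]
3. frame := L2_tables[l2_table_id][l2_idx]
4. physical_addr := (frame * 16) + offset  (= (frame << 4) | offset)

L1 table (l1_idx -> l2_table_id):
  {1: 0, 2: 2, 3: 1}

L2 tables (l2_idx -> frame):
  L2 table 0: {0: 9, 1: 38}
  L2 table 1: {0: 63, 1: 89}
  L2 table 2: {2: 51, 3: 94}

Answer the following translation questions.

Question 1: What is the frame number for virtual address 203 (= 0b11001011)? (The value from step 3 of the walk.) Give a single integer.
vaddr = 203: l1_idx=3, l2_idx=0
L1[3] = 1; L2[1][0] = 63

Answer: 63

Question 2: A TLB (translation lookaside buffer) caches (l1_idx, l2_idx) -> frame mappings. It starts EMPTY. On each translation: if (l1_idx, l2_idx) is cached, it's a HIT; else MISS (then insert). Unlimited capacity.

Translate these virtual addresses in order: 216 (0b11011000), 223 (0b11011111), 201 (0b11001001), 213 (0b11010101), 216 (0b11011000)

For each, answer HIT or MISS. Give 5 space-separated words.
Answer: MISS HIT MISS HIT HIT

Derivation:
vaddr=216: (3,1) not in TLB -> MISS, insert
vaddr=223: (3,1) in TLB -> HIT
vaddr=201: (3,0) not in TLB -> MISS, insert
vaddr=213: (3,1) in TLB -> HIT
vaddr=216: (3,1) in TLB -> HIT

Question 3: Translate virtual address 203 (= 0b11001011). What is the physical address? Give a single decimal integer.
vaddr = 203 = 0b11001011
Split: l1_idx=3, l2_idx=0, offset=11
L1[3] = 1
L2[1][0] = 63
paddr = 63 * 16 + 11 = 1019

Answer: 1019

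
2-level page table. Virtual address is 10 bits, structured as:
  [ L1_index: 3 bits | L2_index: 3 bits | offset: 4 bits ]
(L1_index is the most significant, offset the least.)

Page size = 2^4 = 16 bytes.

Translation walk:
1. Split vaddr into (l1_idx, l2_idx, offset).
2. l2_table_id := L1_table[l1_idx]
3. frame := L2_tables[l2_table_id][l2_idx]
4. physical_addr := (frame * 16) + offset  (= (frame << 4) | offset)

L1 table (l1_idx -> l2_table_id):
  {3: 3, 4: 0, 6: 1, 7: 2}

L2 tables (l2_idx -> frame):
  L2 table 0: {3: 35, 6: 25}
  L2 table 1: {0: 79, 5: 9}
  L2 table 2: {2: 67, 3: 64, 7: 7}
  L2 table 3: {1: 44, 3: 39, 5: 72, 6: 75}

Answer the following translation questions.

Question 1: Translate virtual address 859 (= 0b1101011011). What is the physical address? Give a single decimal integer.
vaddr = 859 = 0b1101011011
Split: l1_idx=6, l2_idx=5, offset=11
L1[6] = 1
L2[1][5] = 9
paddr = 9 * 16 + 11 = 155

Answer: 155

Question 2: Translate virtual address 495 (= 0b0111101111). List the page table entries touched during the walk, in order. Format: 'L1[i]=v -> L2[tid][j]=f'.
Answer: L1[3]=3 -> L2[3][6]=75

Derivation:
vaddr = 495 = 0b0111101111
Split: l1_idx=3, l2_idx=6, offset=15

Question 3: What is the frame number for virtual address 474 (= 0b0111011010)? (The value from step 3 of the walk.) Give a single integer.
vaddr = 474: l1_idx=3, l2_idx=5
L1[3] = 3; L2[3][5] = 72

Answer: 72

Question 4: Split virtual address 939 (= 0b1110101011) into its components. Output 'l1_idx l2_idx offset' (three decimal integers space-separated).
Answer: 7 2 11

Derivation:
vaddr = 939 = 0b1110101011
  top 3 bits -> l1_idx = 7
  next 3 bits -> l2_idx = 2
  bottom 4 bits -> offset = 11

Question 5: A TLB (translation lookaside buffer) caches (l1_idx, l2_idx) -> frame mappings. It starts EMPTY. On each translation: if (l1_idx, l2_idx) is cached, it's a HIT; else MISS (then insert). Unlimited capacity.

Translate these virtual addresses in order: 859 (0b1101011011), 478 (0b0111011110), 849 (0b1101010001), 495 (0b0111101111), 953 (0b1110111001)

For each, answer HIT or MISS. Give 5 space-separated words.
Answer: MISS MISS HIT MISS MISS

Derivation:
vaddr=859: (6,5) not in TLB -> MISS, insert
vaddr=478: (3,5) not in TLB -> MISS, insert
vaddr=849: (6,5) in TLB -> HIT
vaddr=495: (3,6) not in TLB -> MISS, insert
vaddr=953: (7,3) not in TLB -> MISS, insert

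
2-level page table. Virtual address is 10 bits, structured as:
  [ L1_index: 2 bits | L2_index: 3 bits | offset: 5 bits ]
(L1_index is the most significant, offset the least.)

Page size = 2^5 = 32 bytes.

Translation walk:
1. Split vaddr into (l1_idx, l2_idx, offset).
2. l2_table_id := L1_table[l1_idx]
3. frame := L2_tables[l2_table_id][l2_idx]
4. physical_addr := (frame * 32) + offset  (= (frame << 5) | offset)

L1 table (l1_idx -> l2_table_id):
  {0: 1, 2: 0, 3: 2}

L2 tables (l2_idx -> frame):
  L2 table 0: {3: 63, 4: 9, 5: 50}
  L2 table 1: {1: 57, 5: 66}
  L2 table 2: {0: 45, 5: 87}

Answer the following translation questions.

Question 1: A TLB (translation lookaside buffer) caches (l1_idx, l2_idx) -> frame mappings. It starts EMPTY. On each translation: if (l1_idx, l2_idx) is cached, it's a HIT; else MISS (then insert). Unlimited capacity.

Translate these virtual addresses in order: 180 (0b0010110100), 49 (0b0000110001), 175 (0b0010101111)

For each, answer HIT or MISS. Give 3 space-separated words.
vaddr=180: (0,5) not in TLB -> MISS, insert
vaddr=49: (0,1) not in TLB -> MISS, insert
vaddr=175: (0,5) in TLB -> HIT

Answer: MISS MISS HIT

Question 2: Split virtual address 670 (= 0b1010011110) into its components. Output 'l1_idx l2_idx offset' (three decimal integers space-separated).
vaddr = 670 = 0b1010011110
  top 2 bits -> l1_idx = 2
  next 3 bits -> l2_idx = 4
  bottom 5 bits -> offset = 30

Answer: 2 4 30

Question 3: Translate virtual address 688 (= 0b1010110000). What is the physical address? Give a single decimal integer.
vaddr = 688 = 0b1010110000
Split: l1_idx=2, l2_idx=5, offset=16
L1[2] = 0
L2[0][5] = 50
paddr = 50 * 32 + 16 = 1616

Answer: 1616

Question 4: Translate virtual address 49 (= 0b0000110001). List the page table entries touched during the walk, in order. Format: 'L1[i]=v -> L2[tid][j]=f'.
Answer: L1[0]=1 -> L2[1][1]=57

Derivation:
vaddr = 49 = 0b0000110001
Split: l1_idx=0, l2_idx=1, offset=17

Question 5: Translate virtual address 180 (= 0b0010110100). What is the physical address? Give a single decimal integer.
vaddr = 180 = 0b0010110100
Split: l1_idx=0, l2_idx=5, offset=20
L1[0] = 1
L2[1][5] = 66
paddr = 66 * 32 + 20 = 2132

Answer: 2132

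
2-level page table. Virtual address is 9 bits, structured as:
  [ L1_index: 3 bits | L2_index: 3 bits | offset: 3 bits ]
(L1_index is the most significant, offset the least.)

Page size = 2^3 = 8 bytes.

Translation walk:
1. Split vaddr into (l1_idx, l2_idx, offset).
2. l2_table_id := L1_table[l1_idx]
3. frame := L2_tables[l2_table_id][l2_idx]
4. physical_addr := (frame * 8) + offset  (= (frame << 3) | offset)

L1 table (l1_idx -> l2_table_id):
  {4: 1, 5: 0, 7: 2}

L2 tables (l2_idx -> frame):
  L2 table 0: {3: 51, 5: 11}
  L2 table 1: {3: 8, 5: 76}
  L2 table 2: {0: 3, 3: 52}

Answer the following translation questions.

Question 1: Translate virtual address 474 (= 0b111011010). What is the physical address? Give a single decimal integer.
vaddr = 474 = 0b111011010
Split: l1_idx=7, l2_idx=3, offset=2
L1[7] = 2
L2[2][3] = 52
paddr = 52 * 8 + 2 = 418

Answer: 418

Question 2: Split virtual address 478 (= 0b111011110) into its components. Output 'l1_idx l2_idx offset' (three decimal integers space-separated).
Answer: 7 3 6

Derivation:
vaddr = 478 = 0b111011110
  top 3 bits -> l1_idx = 7
  next 3 bits -> l2_idx = 3
  bottom 3 bits -> offset = 6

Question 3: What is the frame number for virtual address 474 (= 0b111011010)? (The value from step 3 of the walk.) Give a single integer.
vaddr = 474: l1_idx=7, l2_idx=3
L1[7] = 2; L2[2][3] = 52

Answer: 52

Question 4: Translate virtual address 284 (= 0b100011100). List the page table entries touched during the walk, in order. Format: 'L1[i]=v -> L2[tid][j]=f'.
vaddr = 284 = 0b100011100
Split: l1_idx=4, l2_idx=3, offset=4

Answer: L1[4]=1 -> L2[1][3]=8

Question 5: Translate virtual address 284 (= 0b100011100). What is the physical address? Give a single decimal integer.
Answer: 68

Derivation:
vaddr = 284 = 0b100011100
Split: l1_idx=4, l2_idx=3, offset=4
L1[4] = 1
L2[1][3] = 8
paddr = 8 * 8 + 4 = 68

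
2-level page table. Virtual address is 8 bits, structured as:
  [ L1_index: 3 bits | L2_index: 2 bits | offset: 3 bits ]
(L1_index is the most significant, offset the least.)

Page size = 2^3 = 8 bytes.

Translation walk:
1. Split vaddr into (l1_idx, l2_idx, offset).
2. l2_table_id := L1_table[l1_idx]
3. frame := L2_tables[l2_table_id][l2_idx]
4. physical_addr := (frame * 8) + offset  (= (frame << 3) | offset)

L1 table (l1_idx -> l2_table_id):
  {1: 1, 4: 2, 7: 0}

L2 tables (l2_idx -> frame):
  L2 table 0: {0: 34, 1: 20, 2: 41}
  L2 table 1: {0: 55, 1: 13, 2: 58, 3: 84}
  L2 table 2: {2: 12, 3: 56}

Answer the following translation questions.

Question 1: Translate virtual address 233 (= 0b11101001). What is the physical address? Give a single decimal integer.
Answer: 161

Derivation:
vaddr = 233 = 0b11101001
Split: l1_idx=7, l2_idx=1, offset=1
L1[7] = 0
L2[0][1] = 20
paddr = 20 * 8 + 1 = 161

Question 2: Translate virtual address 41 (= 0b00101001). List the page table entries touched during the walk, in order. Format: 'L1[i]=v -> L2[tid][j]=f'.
Answer: L1[1]=1 -> L2[1][1]=13

Derivation:
vaddr = 41 = 0b00101001
Split: l1_idx=1, l2_idx=1, offset=1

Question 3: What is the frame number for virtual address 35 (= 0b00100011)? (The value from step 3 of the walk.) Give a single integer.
vaddr = 35: l1_idx=1, l2_idx=0
L1[1] = 1; L2[1][0] = 55

Answer: 55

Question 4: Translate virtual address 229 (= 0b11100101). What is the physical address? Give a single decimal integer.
Answer: 277

Derivation:
vaddr = 229 = 0b11100101
Split: l1_idx=7, l2_idx=0, offset=5
L1[7] = 0
L2[0][0] = 34
paddr = 34 * 8 + 5 = 277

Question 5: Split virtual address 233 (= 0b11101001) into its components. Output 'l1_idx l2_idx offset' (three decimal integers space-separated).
vaddr = 233 = 0b11101001
  top 3 bits -> l1_idx = 7
  next 2 bits -> l2_idx = 1
  bottom 3 bits -> offset = 1

Answer: 7 1 1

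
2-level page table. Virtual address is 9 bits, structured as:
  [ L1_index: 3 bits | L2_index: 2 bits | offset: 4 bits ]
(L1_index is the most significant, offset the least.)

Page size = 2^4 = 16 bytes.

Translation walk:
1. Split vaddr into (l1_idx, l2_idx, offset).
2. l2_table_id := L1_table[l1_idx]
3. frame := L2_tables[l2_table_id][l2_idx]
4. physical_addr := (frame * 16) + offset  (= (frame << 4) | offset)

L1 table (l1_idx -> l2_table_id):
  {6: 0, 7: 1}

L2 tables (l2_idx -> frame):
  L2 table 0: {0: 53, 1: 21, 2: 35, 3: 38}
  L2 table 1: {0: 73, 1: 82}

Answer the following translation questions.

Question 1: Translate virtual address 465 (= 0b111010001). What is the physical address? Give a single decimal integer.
Answer: 1313

Derivation:
vaddr = 465 = 0b111010001
Split: l1_idx=7, l2_idx=1, offset=1
L1[7] = 1
L2[1][1] = 82
paddr = 82 * 16 + 1 = 1313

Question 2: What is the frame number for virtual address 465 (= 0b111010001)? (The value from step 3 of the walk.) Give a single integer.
vaddr = 465: l1_idx=7, l2_idx=1
L1[7] = 1; L2[1][1] = 82

Answer: 82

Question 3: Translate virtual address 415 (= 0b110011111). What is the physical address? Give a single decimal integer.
Answer: 351

Derivation:
vaddr = 415 = 0b110011111
Split: l1_idx=6, l2_idx=1, offset=15
L1[6] = 0
L2[0][1] = 21
paddr = 21 * 16 + 15 = 351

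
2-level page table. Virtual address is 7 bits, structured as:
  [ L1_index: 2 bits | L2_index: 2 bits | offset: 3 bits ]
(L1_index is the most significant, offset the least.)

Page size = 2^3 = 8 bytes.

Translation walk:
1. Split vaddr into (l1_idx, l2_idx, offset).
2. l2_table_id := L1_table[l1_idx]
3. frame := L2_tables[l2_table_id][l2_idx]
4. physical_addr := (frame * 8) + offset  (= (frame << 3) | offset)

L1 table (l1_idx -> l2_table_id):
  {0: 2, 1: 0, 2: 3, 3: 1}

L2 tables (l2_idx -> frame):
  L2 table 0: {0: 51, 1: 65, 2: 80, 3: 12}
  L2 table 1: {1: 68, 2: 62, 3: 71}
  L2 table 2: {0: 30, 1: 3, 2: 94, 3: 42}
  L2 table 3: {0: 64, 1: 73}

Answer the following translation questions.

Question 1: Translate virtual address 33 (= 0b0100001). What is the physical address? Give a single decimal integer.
vaddr = 33 = 0b0100001
Split: l1_idx=1, l2_idx=0, offset=1
L1[1] = 0
L2[0][0] = 51
paddr = 51 * 8 + 1 = 409

Answer: 409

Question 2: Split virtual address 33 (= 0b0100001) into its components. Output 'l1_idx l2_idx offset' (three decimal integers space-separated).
Answer: 1 0 1

Derivation:
vaddr = 33 = 0b0100001
  top 2 bits -> l1_idx = 1
  next 2 bits -> l2_idx = 0
  bottom 3 bits -> offset = 1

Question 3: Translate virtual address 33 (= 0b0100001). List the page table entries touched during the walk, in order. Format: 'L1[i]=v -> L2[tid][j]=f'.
vaddr = 33 = 0b0100001
Split: l1_idx=1, l2_idx=0, offset=1

Answer: L1[1]=0 -> L2[0][0]=51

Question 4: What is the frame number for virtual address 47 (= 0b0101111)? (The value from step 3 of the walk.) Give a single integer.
Answer: 65

Derivation:
vaddr = 47: l1_idx=1, l2_idx=1
L1[1] = 0; L2[0][1] = 65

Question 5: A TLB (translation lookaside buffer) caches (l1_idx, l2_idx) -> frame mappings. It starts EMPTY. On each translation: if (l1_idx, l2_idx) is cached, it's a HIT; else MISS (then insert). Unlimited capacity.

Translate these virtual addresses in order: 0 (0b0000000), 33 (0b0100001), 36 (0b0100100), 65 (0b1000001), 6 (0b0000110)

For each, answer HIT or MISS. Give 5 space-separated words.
Answer: MISS MISS HIT MISS HIT

Derivation:
vaddr=0: (0,0) not in TLB -> MISS, insert
vaddr=33: (1,0) not in TLB -> MISS, insert
vaddr=36: (1,0) in TLB -> HIT
vaddr=65: (2,0) not in TLB -> MISS, insert
vaddr=6: (0,0) in TLB -> HIT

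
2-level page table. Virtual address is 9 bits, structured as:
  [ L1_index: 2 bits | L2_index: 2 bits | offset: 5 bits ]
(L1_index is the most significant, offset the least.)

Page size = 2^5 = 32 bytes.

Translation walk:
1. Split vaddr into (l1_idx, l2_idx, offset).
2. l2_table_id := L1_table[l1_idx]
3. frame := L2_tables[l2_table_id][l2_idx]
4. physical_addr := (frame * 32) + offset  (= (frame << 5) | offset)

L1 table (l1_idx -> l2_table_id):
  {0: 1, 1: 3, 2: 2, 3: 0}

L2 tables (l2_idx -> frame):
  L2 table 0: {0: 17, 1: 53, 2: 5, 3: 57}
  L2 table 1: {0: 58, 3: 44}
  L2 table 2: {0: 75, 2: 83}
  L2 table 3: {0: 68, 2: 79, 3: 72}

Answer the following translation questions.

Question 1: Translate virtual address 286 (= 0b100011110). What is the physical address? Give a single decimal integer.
vaddr = 286 = 0b100011110
Split: l1_idx=2, l2_idx=0, offset=30
L1[2] = 2
L2[2][0] = 75
paddr = 75 * 32 + 30 = 2430

Answer: 2430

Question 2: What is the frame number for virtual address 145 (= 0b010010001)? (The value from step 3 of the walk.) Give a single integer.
vaddr = 145: l1_idx=1, l2_idx=0
L1[1] = 3; L2[3][0] = 68

Answer: 68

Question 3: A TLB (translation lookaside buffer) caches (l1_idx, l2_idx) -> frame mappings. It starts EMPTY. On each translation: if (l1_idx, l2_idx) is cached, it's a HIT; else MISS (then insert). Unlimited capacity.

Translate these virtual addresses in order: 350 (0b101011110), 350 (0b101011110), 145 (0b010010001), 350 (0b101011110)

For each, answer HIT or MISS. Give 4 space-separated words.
vaddr=350: (2,2) not in TLB -> MISS, insert
vaddr=350: (2,2) in TLB -> HIT
vaddr=145: (1,0) not in TLB -> MISS, insert
vaddr=350: (2,2) in TLB -> HIT

Answer: MISS HIT MISS HIT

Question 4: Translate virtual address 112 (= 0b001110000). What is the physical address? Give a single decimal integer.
Answer: 1424

Derivation:
vaddr = 112 = 0b001110000
Split: l1_idx=0, l2_idx=3, offset=16
L1[0] = 1
L2[1][3] = 44
paddr = 44 * 32 + 16 = 1424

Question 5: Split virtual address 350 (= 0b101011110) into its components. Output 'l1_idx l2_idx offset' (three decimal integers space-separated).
vaddr = 350 = 0b101011110
  top 2 bits -> l1_idx = 2
  next 2 bits -> l2_idx = 2
  bottom 5 bits -> offset = 30

Answer: 2 2 30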